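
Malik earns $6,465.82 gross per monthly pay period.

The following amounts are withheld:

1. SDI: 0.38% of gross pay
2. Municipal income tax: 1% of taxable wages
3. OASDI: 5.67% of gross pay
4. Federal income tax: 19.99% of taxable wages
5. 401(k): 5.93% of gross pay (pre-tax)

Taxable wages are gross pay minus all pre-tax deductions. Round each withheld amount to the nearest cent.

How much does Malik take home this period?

401(k): $6,465.82 × 0.0593 = $383.42
Taxable wages = $6,465.82 − $383.42 = $6,082.40
Federal income tax: $6,082.40 × 0.1999 = $1,215.87
Municipal income tax: $6,082.40 × 0.01 = $60.82
SDI: $6,465.82 × 0.0038 = $24.57
OASDI: $6,465.82 × 0.0567 = $366.61
Total deductions = $383.42 + $1,215.87 + $60.82 + $24.57 + $366.61 = $2,051.29
Net pay = $6,465.82 − $2,051.29 = $4,414.53

$4,414.53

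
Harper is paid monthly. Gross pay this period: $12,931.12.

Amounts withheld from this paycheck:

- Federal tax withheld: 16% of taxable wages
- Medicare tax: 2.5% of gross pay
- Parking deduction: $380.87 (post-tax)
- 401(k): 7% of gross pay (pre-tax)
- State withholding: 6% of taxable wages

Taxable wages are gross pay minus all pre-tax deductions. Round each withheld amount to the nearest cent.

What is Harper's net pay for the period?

$8,676.08

401(k): $12,931.12 × 0.07 = $905.18
Taxable wages = $12,931.12 − $905.18 = $12,025.94
State withholding: $12,025.94 × 0.06 = $721.56
Federal tax withheld: $12,025.94 × 0.16 = $1,924.15
Medicare tax: $12,931.12 × 0.025 = $323.28
Parking deduction: $380.87
Total deductions = $905.18 + $721.56 + $1,924.15 + $323.28 + $380.87 = $4,255.04
Net pay = $12,931.12 − $4,255.04 = $8,676.08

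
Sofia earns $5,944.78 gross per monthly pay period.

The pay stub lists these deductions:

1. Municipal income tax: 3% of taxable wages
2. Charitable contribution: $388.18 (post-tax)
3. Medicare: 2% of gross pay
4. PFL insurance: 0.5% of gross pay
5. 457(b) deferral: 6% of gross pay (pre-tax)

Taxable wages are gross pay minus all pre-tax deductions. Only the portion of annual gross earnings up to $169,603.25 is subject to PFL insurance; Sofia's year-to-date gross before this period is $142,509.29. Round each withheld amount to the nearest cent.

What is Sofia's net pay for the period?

457(b) deferral: $5,944.78 × 0.06 = $356.69
Taxable wages = $5,944.78 − $356.69 = $5,588.09
Municipal income tax: $5,588.09 × 0.03 = $167.64
Medicare: $5,944.78 × 0.02 = $118.90
PFL insurance: cap not yet reached, full $5,944.78 is subject → $5,944.78 × 0.005 = $29.72
Charitable contribution: $388.18
Total deductions = $356.69 + $167.64 + $118.90 + $29.72 + $388.18 = $1,061.13
Net pay = $5,944.78 − $1,061.13 = $4,883.65

$4,883.65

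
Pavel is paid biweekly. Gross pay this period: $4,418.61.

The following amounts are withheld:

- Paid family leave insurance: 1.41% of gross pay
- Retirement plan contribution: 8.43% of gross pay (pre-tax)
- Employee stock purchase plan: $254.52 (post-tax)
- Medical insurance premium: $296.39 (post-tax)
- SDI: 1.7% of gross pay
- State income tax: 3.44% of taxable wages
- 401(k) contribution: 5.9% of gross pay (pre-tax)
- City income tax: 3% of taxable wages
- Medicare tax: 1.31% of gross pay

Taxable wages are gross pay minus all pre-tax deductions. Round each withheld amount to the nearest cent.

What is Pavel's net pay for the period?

Retirement plan contribution: $4,418.61 × 0.0843 = $372.49
401(k) contribution: $4,418.61 × 0.059 = $260.70
Pre-tax total = $372.49 + $260.70 = $633.19
Taxable wages = $4,418.61 − $633.19 = $3,785.42
City income tax: $3,785.42 × 0.03 = $113.56
State income tax: $3,785.42 × 0.0344 = $130.22
SDI: $4,418.61 × 0.017 = $75.12
Medicare tax: $4,418.61 × 0.0131 = $57.88
Paid family leave insurance: $4,418.61 × 0.0141 = $62.30
Medical insurance premium: $296.39
Employee stock purchase plan: $254.52
Total deductions = $372.49 + $260.70 + $113.56 + $130.22 + $75.12 + $57.88 + $62.30 + $296.39 + $254.52 = $1,623.18
Net pay = $4,418.61 − $1,623.18 = $2,795.43

$2,795.43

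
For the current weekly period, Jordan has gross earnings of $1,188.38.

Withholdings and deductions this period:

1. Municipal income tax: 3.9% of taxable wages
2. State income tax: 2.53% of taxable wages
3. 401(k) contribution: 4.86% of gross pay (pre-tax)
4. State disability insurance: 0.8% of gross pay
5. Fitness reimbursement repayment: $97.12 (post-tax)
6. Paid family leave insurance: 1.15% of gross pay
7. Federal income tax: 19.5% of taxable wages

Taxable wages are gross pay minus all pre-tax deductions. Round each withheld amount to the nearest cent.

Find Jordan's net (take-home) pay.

$717.16

401(k) contribution: $1,188.38 × 0.0486 = $57.76
Taxable wages = $1,188.38 − $57.76 = $1,130.62
Municipal income tax: $1,130.62 × 0.039 = $44.09
Federal income tax: $1,130.62 × 0.195 = $220.47
State income tax: $1,130.62 × 0.0253 = $28.60
Paid family leave insurance: $1,188.38 × 0.0115 = $13.67
State disability insurance: $1,188.38 × 0.008 = $9.51
Fitness reimbursement repayment: $97.12
Total deductions = $57.76 + $44.09 + $220.47 + $28.60 + $13.67 + $9.51 + $97.12 = $471.22
Net pay = $1,188.38 − $471.22 = $717.16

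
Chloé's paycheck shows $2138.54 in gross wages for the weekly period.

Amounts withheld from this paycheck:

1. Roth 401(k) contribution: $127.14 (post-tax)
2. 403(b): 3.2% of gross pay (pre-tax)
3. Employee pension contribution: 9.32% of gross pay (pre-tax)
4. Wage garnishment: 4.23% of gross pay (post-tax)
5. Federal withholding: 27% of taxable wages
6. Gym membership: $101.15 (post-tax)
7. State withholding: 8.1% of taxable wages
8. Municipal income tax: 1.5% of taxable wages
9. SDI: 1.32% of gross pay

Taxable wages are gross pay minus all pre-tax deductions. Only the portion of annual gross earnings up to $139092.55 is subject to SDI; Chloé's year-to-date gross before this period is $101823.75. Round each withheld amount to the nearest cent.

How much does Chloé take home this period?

403(b): $2138.54 × 0.032 = $68.43
Employee pension contribution: $2138.54 × 0.0932 = $199.31
Pre-tax total = $68.43 + $199.31 = $267.74
Taxable wages = $2138.54 − $267.74 = $1870.80
Municipal income tax: $1870.80 × 0.015 = $28.06
Federal withholding: $1870.80 × 0.27 = $505.12
State withholding: $1870.80 × 0.081 = $151.53
SDI: cap not yet reached, full $2138.54 is subject → $2138.54 × 0.0132 = $28.23
Roth 401(k) contribution: $127.14
Wage garnishment: $2138.54 × 0.0423 = $90.46
Gym membership: $101.15
Total deductions = $68.43 + $199.31 + $28.06 + $505.12 + $151.53 + $28.23 + $127.14 + $90.46 + $101.15 = $1299.43
Net pay = $2138.54 − $1299.43 = $839.11

$839.11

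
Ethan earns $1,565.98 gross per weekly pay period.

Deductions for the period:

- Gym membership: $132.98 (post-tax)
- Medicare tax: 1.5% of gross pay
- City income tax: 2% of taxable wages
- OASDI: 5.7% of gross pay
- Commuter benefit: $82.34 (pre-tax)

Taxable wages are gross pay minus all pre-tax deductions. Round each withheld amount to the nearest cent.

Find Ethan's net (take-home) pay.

Commuter benefit: $82.34
Taxable wages = $1,565.98 − $82.34 = $1,483.64
City income tax: $1,483.64 × 0.02 = $29.67
Medicare tax: $1,565.98 × 0.015 = $23.49
OASDI: $1,565.98 × 0.057 = $89.26
Gym membership: $132.98
Total deductions = $82.34 + $29.67 + $23.49 + $89.26 + $132.98 = $357.74
Net pay = $1,565.98 − $357.74 = $1,208.24

$1,208.24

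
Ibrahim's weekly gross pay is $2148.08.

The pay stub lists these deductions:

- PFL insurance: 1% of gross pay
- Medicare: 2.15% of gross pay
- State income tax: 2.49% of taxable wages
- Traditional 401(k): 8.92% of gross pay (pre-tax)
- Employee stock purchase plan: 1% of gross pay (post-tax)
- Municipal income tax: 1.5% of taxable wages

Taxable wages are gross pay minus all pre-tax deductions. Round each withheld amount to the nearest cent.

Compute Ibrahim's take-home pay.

$1789.26

Traditional 401(k): $2148.08 × 0.0892 = $191.61
Taxable wages = $2148.08 − $191.61 = $1956.47
Municipal income tax: $1956.47 × 0.015 = $29.35
State income tax: $1956.47 × 0.0249 = $48.72
PFL insurance: $2148.08 × 0.01 = $21.48
Medicare: $2148.08 × 0.0215 = $46.18
Employee stock purchase plan: $2148.08 × 0.01 = $21.48
Total deductions = $191.61 + $29.35 + $48.72 + $21.48 + $46.18 + $21.48 = $358.82
Net pay = $2148.08 − $358.82 = $1789.26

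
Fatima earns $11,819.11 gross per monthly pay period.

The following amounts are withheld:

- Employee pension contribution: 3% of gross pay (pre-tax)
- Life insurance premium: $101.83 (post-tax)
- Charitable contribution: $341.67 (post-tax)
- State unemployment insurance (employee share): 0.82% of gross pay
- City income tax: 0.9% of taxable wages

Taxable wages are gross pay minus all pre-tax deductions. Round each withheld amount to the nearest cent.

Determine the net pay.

Employee pension contribution: $11,819.11 × 0.03 = $354.57
Taxable wages = $11,819.11 − $354.57 = $11,464.54
City income tax: $11,464.54 × 0.009 = $103.18
State unemployment insurance (employee share): $11,819.11 × 0.0082 = $96.92
Life insurance premium: $101.83
Charitable contribution: $341.67
Total deductions = $354.57 + $103.18 + $96.92 + $101.83 + $341.67 = $998.17
Net pay = $11,819.11 − $998.17 = $10,820.94

$10,820.94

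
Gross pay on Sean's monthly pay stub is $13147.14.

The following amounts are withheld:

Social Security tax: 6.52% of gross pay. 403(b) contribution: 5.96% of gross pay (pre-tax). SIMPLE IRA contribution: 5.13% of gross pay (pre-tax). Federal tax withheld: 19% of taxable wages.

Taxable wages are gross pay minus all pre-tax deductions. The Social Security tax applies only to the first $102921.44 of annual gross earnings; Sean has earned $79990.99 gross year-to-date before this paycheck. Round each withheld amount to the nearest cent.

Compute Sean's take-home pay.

$8611.00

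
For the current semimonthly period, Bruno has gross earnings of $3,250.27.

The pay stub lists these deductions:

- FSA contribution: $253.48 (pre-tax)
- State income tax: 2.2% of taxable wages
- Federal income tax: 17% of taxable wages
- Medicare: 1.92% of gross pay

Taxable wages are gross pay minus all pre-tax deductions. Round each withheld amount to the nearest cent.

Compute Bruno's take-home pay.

FSA contribution: $253.48
Taxable wages = $3,250.27 − $253.48 = $2,996.79
State income tax: $2,996.79 × 0.022 = $65.93
Federal income tax: $2,996.79 × 0.17 = $509.45
Medicare: $3,250.27 × 0.0192 = $62.41
Total deductions = $253.48 + $65.93 + $509.45 + $62.41 = $891.27
Net pay = $3,250.27 − $891.27 = $2,359.00

$2,359.00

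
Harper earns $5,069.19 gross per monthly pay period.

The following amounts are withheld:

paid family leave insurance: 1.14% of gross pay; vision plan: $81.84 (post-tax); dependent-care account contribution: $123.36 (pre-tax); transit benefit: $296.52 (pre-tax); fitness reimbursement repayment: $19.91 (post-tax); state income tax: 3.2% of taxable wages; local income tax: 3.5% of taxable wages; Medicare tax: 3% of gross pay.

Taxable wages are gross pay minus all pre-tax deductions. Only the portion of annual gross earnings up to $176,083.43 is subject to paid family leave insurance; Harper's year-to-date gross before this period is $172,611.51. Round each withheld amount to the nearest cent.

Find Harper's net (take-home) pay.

$4,044.39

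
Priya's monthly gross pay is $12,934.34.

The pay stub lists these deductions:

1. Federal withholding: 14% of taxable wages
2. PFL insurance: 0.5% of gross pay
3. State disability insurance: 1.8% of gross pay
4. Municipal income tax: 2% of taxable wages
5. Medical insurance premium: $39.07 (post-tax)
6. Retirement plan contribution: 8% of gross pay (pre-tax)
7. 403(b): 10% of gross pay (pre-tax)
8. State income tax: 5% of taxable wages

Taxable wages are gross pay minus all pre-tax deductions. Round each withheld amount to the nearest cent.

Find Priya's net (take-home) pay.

Retirement plan contribution: $12,934.34 × 0.08 = $1,034.75
403(b): $12,934.34 × 0.1 = $1,293.43
Pre-tax total = $1,034.75 + $1,293.43 = $2,328.18
Taxable wages = $12,934.34 − $2,328.18 = $10,606.16
Municipal income tax: $10,606.16 × 0.02 = $212.12
State income tax: $10,606.16 × 0.05 = $530.31
Federal withholding: $10,606.16 × 0.14 = $1,484.86
State disability insurance: $12,934.34 × 0.018 = $232.82
PFL insurance: $12,934.34 × 0.005 = $64.67
Medical insurance premium: $39.07
Total deductions = $1,034.75 + $1,293.43 + $212.12 + $530.31 + $1,484.86 + $232.82 + $64.67 + $39.07 = $4,892.03
Net pay = $12,934.34 − $4,892.03 = $8,042.31

$8,042.31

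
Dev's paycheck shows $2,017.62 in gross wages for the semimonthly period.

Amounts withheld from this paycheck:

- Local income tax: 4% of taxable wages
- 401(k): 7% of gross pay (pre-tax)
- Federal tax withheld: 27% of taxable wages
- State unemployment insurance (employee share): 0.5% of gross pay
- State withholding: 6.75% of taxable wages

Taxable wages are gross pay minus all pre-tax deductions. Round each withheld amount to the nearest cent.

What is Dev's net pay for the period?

401(k): $2,017.62 × 0.07 = $141.23
Taxable wages = $2,017.62 − $141.23 = $1,876.39
State withholding: $1,876.39 × 0.0675 = $126.66
Local income tax: $1,876.39 × 0.04 = $75.06
Federal tax withheld: $1,876.39 × 0.27 = $506.63
State unemployment insurance (employee share): $2,017.62 × 0.005 = $10.09
Total deductions = $141.23 + $126.66 + $75.06 + $506.63 + $10.09 = $859.67
Net pay = $2,017.62 − $859.67 = $1,157.95

$1,157.95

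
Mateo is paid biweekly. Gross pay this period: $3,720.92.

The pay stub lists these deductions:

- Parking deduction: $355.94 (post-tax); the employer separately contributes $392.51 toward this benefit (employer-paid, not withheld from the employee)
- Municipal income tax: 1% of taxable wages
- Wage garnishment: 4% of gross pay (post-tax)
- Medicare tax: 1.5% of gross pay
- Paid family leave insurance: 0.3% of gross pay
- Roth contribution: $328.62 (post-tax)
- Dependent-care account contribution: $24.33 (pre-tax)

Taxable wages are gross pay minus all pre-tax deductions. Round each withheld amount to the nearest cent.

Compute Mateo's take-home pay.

$2,759.25

Dependent-care account contribution: $24.33
Taxable wages = $3,720.92 − $24.33 = $3,696.59
Municipal income tax: $3,696.59 × 0.01 = $36.97
Medicare tax: $3,720.92 × 0.015 = $55.81
Paid family leave insurance: $3,720.92 × 0.003 = $11.16
Parking deduction: $355.94
Wage garnishment: $3,720.92 × 0.04 = $148.84
Roth contribution: $328.62
(Employer's $392.51 toward parking deduction is not withheld from the employee.)
Total deductions = $24.33 + $36.97 + $55.81 + $11.16 + $355.94 + $148.84 + $328.62 = $961.67
Net pay = $3,720.92 − $961.67 = $2,759.25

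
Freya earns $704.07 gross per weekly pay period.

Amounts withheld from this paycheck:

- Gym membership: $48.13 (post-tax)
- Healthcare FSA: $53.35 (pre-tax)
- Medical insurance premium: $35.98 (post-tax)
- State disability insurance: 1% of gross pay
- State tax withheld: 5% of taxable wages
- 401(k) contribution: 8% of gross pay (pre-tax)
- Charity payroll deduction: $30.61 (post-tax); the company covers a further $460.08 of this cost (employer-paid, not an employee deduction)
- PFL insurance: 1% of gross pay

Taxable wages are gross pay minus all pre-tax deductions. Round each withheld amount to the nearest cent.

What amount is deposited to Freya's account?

Healthcare FSA: $53.35
401(k) contribution: $704.07 × 0.08 = $56.33
Pre-tax total = $53.35 + $56.33 = $109.68
Taxable wages = $704.07 − $109.68 = $594.39
State tax withheld: $594.39 × 0.05 = $29.72
PFL insurance: $704.07 × 0.01 = $7.04
State disability insurance: $704.07 × 0.01 = $7.04
Medical insurance premium: $35.98
Gym membership: $48.13
Charity payroll deduction: $30.61
(Employer's $460.08 toward charity payroll deduction is not withheld from the employee.)
Total deductions = $53.35 + $56.33 + $29.72 + $7.04 + $7.04 + $35.98 + $48.13 + $30.61 = $268.20
Net pay = $704.07 − $268.20 = $435.87

$435.87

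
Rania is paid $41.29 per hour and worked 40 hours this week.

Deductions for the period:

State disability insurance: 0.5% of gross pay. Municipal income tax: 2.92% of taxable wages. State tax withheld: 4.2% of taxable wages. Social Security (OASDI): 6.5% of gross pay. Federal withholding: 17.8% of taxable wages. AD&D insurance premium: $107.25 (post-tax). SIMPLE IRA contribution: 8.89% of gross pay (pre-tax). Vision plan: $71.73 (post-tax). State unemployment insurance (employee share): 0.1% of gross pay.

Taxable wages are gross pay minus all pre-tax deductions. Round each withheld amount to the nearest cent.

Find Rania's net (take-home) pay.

Gross pay: 40 × $41.29 = $1,651.60
SIMPLE IRA contribution: $1,651.60 × 0.0889 = $146.83
Taxable wages = $1,651.60 − $146.83 = $1,504.77
State tax withheld: $1,504.77 × 0.042 = $63.20
Municipal income tax: $1,504.77 × 0.0292 = $43.94
Federal withholding: $1,504.77 × 0.178 = $267.85
State unemployment insurance (employee share): $1,651.60 × 0.001 = $1.65
State disability insurance: $1,651.60 × 0.005 = $8.26
Social Security (OASDI): $1,651.60 × 0.065 = $107.35
Vision plan: $71.73
AD&D insurance premium: $107.25
Total deductions = $146.83 + $63.20 + $43.94 + $267.85 + $1.65 + $8.26 + $107.35 + $71.73 + $107.25 = $818.06
Net pay = $1,651.60 − $818.06 = $833.54

$833.54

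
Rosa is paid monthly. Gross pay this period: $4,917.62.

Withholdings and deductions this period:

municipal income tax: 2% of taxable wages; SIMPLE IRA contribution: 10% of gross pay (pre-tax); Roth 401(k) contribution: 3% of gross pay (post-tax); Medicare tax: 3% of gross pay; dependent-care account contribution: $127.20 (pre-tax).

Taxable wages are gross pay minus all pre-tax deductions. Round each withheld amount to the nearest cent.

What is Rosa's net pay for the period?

$3,917.63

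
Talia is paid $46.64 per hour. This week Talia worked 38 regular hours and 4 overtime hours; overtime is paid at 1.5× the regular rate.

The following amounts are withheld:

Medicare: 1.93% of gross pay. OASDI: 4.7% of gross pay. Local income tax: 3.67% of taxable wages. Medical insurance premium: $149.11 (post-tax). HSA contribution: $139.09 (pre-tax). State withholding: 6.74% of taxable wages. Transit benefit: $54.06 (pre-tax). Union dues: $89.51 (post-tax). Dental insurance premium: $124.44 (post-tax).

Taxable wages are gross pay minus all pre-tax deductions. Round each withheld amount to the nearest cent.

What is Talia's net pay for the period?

Regular pay: 38 × $46.64 = $1772.32
Overtime pay: 4 × $46.64 × 1.5 = $279.84
Gross pay = $1772.32 + $279.84 = $2052.16
HSA contribution: $139.09
Transit benefit: $54.06
Pre-tax total = $139.09 + $54.06 = $193.15
Taxable wages = $2052.16 − $193.15 = $1859.01
State withholding: $1859.01 × 0.0674 = $125.30
Local income tax: $1859.01 × 0.0367 = $68.23
Medicare: $2052.16 × 0.0193 = $39.61
OASDI: $2052.16 × 0.047 = $96.45
Medical insurance premium: $149.11
Dental insurance premium: $124.44
Union dues: $89.51
Total deductions = $139.09 + $54.06 + $125.30 + $68.23 + $39.61 + $96.45 + $149.11 + $124.44 + $89.51 = $885.80
Net pay = $2052.16 − $885.80 = $1166.36

$1166.36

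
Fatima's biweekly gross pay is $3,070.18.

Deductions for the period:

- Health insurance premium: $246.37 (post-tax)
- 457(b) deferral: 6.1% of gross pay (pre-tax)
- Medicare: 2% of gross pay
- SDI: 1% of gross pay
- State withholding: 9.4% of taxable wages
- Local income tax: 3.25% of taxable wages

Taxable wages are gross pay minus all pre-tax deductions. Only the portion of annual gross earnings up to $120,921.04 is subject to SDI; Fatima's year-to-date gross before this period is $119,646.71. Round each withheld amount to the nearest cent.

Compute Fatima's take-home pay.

457(b) deferral: $3,070.18 × 0.061 = $187.28
Taxable wages = $3,070.18 − $187.28 = $2,882.90
Local income tax: $2,882.90 × 0.0325 = $93.69
State withholding: $2,882.90 × 0.094 = $270.99
SDI: only $120,921.04 − $119,646.71 = $1,274.33 of this check is subject → $1,274.33 × 0.01 = $12.74
Medicare: $3,070.18 × 0.02 = $61.40
Health insurance premium: $246.37
Total deductions = $187.28 + $93.69 + $270.99 + $12.74 + $61.40 + $246.37 = $872.47
Net pay = $3,070.18 − $872.47 = $2,197.71

$2,197.71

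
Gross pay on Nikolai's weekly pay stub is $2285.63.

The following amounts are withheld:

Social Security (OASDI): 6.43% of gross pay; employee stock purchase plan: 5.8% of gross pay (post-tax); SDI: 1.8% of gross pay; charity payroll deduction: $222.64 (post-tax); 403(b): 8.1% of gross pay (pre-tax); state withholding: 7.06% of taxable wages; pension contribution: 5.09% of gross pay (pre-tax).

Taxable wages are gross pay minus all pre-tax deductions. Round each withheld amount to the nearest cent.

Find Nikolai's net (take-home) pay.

$1300.75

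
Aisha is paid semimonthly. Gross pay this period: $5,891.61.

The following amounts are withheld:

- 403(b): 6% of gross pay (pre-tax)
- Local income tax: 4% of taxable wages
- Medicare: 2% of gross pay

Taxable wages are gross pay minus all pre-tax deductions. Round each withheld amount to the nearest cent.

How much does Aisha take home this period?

$5,198.76

403(b): $5,891.61 × 0.06 = $353.50
Taxable wages = $5,891.61 − $353.50 = $5,538.11
Local income tax: $5,538.11 × 0.04 = $221.52
Medicare: $5,891.61 × 0.02 = $117.83
Total deductions = $353.50 + $221.52 + $117.83 = $692.85
Net pay = $5,891.61 − $692.85 = $5,198.76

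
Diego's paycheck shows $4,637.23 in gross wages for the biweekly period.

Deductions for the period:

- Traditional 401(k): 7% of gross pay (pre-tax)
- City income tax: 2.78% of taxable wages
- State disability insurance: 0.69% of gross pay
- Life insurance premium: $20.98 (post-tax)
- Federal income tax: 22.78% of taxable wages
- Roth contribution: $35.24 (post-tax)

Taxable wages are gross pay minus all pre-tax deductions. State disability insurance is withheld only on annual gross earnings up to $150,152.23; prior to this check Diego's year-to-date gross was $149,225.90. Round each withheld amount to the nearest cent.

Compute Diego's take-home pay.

$3,147.71

Traditional 401(k): $4,637.23 × 0.07 = $324.61
Taxable wages = $4,637.23 − $324.61 = $4,312.62
Federal income tax: $4,312.62 × 0.2278 = $982.41
City income tax: $4,312.62 × 0.0278 = $119.89
State disability insurance: only $150,152.23 − $149,225.90 = $926.33 of this check is subject → $926.33 × 0.0069 = $6.39
Roth contribution: $35.24
Life insurance premium: $20.98
Total deductions = $324.61 + $982.41 + $119.89 + $6.39 + $35.24 + $20.98 = $1,489.52
Net pay = $4,637.23 − $1,489.52 = $3,147.71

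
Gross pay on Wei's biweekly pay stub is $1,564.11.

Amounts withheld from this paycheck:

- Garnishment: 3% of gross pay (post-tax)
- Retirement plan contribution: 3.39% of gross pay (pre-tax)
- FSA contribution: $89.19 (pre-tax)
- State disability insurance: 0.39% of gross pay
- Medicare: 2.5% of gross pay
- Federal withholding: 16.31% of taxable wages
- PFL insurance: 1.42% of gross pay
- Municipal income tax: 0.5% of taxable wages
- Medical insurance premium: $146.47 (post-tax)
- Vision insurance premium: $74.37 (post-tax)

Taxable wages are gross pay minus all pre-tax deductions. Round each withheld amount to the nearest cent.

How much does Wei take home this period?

FSA contribution: $89.19
Retirement plan contribution: $1,564.11 × 0.0339 = $53.02
Pre-tax total = $89.19 + $53.02 = $142.21
Taxable wages = $1,564.11 − $142.21 = $1,421.90
Municipal income tax: $1,421.90 × 0.005 = $7.11
Federal withholding: $1,421.90 × 0.1631 = $231.91
Medicare: $1,564.11 × 0.025 = $39.10
State disability insurance: $1,564.11 × 0.0039 = $6.10
PFL insurance: $1,564.11 × 0.0142 = $22.21
Garnishment: $1,564.11 × 0.03 = $46.92
Medical insurance premium: $146.47
Vision insurance premium: $74.37
Total deductions = $89.19 + $53.02 + $7.11 + $231.91 + $39.10 + $6.10 + $22.21 + $46.92 + $146.47 + $74.37 = $716.40
Net pay = $1,564.11 − $716.40 = $847.71

$847.71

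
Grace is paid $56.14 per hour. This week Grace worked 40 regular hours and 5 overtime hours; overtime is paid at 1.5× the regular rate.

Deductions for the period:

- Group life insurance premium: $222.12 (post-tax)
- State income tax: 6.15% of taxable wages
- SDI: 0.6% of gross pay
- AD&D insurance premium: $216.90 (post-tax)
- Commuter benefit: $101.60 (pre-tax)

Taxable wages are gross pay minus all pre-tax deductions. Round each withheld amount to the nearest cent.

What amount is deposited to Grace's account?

$1952.28

Regular pay: 40 × $56.14 = $2245.60
Overtime pay: 5 × $56.14 × 1.5 = $421.05
Gross pay = $2245.60 + $421.05 = $2666.65
Commuter benefit: $101.60
Taxable wages = $2666.65 − $101.60 = $2565.05
State income tax: $2565.05 × 0.0615 = $157.75
SDI: $2666.65 × 0.006 = $16.00
Group life insurance premium: $222.12
AD&D insurance premium: $216.90
Total deductions = $101.60 + $157.75 + $16.00 + $222.12 + $216.90 = $714.37
Net pay = $2666.65 − $714.37 = $1952.28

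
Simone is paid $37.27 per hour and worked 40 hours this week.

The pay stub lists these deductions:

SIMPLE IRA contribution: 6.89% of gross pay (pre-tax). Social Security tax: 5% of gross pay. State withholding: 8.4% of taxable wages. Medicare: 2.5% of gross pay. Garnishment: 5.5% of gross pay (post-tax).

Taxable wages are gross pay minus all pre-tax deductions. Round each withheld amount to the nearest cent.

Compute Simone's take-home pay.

$1077.68

Gross pay: 40 × $37.27 = $1490.80
SIMPLE IRA contribution: $1490.80 × 0.0689 = $102.72
Taxable wages = $1490.80 − $102.72 = $1388.08
State withholding: $1388.08 × 0.084 = $116.60
Social Security tax: $1490.80 × 0.05 = $74.54
Medicare: $1490.80 × 0.025 = $37.27
Garnishment: $1490.80 × 0.055 = $81.99
Total deductions = $102.72 + $116.60 + $74.54 + $37.27 + $81.99 = $413.12
Net pay = $1490.80 − $413.12 = $1077.68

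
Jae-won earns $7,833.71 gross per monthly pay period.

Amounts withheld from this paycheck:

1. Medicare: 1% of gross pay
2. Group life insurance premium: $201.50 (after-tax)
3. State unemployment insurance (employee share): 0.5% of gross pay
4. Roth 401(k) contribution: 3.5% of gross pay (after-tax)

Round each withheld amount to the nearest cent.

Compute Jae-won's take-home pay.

Medicare: $7,833.71 × 0.01 = $78.34
State unemployment insurance (employee share): $7,833.71 × 0.005 = $39.17
Group life insurance premium: $201.50
Roth 401(k) contribution: $7,833.71 × 0.035 = $274.18
Total deductions = $78.34 + $39.17 + $201.50 + $274.18 = $593.19
Net pay = $7,833.71 − $593.19 = $7,240.52

$7,240.52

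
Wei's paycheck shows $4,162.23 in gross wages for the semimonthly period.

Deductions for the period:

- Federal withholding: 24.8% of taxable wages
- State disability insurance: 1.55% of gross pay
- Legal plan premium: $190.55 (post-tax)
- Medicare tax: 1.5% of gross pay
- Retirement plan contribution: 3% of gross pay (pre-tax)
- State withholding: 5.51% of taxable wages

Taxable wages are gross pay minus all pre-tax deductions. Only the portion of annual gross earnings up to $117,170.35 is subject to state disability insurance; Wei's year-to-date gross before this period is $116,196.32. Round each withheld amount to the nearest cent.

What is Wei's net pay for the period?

Retirement plan contribution: $4,162.23 × 0.03 = $124.87
Taxable wages = $4,162.23 − $124.87 = $4,037.36
State withholding: $4,037.36 × 0.0551 = $222.46
Federal withholding: $4,037.36 × 0.248 = $1,001.27
State disability insurance: only $117,170.35 − $116,196.32 = $974.03 of this check is subject → $974.03 × 0.0155 = $15.10
Medicare tax: $4,162.23 × 0.015 = $62.43
Legal plan premium: $190.55
Total deductions = $124.87 + $222.46 + $1,001.27 + $15.10 + $62.43 + $190.55 = $1,616.68
Net pay = $4,162.23 − $1,616.68 = $2,545.55

$2,545.55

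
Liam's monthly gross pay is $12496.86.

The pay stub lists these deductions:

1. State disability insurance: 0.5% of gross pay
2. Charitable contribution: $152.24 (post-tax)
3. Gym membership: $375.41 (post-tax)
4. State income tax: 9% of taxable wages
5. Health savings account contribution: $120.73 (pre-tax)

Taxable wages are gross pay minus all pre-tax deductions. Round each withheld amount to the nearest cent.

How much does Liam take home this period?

Health savings account contribution: $120.73
Taxable wages = $12496.86 − $120.73 = $12376.13
State income tax: $12376.13 × 0.09 = $1113.85
State disability insurance: $12496.86 × 0.005 = $62.48
Charitable contribution: $152.24
Gym membership: $375.41
Total deductions = $120.73 + $1113.85 + $62.48 + $152.24 + $375.41 = $1824.71
Net pay = $12496.86 − $1824.71 = $10672.15

$10672.15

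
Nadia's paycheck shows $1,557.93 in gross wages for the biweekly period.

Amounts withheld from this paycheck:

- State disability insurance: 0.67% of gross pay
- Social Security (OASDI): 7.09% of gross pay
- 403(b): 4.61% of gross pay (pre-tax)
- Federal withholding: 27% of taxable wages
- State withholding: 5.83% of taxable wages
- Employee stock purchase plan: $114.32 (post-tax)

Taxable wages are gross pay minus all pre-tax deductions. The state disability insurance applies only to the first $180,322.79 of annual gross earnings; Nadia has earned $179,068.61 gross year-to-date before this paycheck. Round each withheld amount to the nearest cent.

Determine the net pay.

$765.04

403(b): $1,557.93 × 0.0461 = $71.82
Taxable wages = $1,557.93 − $71.82 = $1,486.11
Federal withholding: $1,486.11 × 0.27 = $401.25
State withholding: $1,486.11 × 0.0583 = $86.64
State disability insurance: only $180,322.79 − $179,068.61 = $1,254.18 of this check is subject → $1,254.18 × 0.0067 = $8.40
Social Security (OASDI): $1,557.93 × 0.0709 = $110.46
Employee stock purchase plan: $114.32
Total deductions = $71.82 + $401.25 + $86.64 + $8.40 + $110.46 + $114.32 = $792.89
Net pay = $1,557.93 − $792.89 = $765.04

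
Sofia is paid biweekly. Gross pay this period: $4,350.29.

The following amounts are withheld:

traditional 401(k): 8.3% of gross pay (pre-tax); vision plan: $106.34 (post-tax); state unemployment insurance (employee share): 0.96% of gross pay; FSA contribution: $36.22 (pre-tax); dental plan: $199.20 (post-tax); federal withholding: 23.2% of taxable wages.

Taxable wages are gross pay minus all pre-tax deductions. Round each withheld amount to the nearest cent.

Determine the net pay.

$2,688.60

FSA contribution: $36.22
Traditional 401(k): $4,350.29 × 0.083 = $361.07
Pre-tax total = $36.22 + $361.07 = $397.29
Taxable wages = $4,350.29 − $397.29 = $3,953.00
Federal withholding: $3,953.00 × 0.232 = $917.10
State unemployment insurance (employee share): $4,350.29 × 0.0096 = $41.76
Dental plan: $199.20
Vision plan: $106.34
Total deductions = $36.22 + $361.07 + $917.10 + $41.76 + $199.20 + $106.34 = $1,661.69
Net pay = $4,350.29 − $1,661.69 = $2,688.60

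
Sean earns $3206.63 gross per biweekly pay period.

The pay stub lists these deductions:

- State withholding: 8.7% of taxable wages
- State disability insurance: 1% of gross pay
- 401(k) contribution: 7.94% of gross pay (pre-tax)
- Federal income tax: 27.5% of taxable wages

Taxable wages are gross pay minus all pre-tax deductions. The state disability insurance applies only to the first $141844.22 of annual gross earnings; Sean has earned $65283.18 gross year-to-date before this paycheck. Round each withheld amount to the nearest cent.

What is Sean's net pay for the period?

401(k) contribution: $3206.63 × 0.0794 = $254.61
Taxable wages = $3206.63 − $254.61 = $2952.02
State withholding: $2952.02 × 0.087 = $256.83
Federal income tax: $2952.02 × 0.275 = $811.81
State disability insurance: cap not yet reached, full $3206.63 is subject → $3206.63 × 0.01 = $32.07
Total deductions = $254.61 + $256.83 + $811.81 + $32.07 = $1355.32
Net pay = $3206.63 − $1355.32 = $1851.31

$1851.31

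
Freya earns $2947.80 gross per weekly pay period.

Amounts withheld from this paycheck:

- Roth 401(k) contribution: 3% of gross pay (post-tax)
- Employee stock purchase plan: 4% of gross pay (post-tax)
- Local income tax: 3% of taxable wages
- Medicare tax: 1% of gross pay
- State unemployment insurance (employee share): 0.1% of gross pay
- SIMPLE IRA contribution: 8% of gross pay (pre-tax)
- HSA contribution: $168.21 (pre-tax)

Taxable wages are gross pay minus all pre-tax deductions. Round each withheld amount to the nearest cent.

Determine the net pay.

SIMPLE IRA contribution: $2947.80 × 0.08 = $235.82
HSA contribution: $168.21
Pre-tax total = $235.82 + $168.21 = $404.03
Taxable wages = $2947.80 − $404.03 = $2543.77
Local income tax: $2543.77 × 0.03 = $76.31
State unemployment insurance (employee share): $2947.80 × 0.001 = $2.95
Medicare tax: $2947.80 × 0.01 = $29.48
Employee stock purchase plan: $2947.80 × 0.04 = $117.91
Roth 401(k) contribution: $2947.80 × 0.03 = $88.43
Total deductions = $235.82 + $168.21 + $76.31 + $2.95 + $29.48 + $117.91 + $88.43 = $719.11
Net pay = $2947.80 − $719.11 = $2228.69

$2228.69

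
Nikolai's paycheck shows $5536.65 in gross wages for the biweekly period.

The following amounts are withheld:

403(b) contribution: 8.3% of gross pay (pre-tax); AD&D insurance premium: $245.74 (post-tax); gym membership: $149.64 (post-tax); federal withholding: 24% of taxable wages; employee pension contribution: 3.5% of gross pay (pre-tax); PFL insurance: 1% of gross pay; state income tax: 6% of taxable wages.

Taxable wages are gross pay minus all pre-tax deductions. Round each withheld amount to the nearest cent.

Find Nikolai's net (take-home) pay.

$2967.58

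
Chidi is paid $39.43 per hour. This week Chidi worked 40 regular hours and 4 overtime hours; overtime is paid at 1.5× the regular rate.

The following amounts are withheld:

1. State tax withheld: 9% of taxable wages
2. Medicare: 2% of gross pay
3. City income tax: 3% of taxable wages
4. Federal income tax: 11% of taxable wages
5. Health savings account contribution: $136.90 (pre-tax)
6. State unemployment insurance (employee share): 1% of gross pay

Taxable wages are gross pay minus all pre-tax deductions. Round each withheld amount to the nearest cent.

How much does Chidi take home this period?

$1,236.77

Regular pay: 40 × $39.43 = $1,577.20
Overtime pay: 4 × $39.43 × 1.5 = $236.58
Gross pay = $1,577.20 + $236.58 = $1,813.78
Health savings account contribution: $136.90
Taxable wages = $1,813.78 − $136.90 = $1,676.88
State tax withheld: $1,676.88 × 0.09 = $150.92
City income tax: $1,676.88 × 0.03 = $50.31
Federal income tax: $1,676.88 × 0.11 = $184.46
State unemployment insurance (employee share): $1,813.78 × 0.01 = $18.14
Medicare: $1,813.78 × 0.02 = $36.28
Total deductions = $136.90 + $150.92 + $50.31 + $184.46 + $18.14 + $36.28 = $577.01
Net pay = $1,813.78 − $577.01 = $1,236.77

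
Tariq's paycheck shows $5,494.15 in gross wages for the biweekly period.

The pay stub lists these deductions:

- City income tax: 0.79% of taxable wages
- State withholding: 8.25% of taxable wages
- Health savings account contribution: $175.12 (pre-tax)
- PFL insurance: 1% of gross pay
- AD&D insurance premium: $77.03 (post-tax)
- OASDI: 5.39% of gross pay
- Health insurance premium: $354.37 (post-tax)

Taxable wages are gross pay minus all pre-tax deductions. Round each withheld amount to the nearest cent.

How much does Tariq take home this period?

Health savings account contribution: $175.12
Taxable wages = $5,494.15 − $175.12 = $5,319.03
City income tax: $5,319.03 × 0.0079 = $42.02
State withholding: $5,319.03 × 0.0825 = $438.82
PFL insurance: $5,494.15 × 0.01 = $54.94
OASDI: $5,494.15 × 0.0539 = $296.13
Health insurance premium: $354.37
AD&D insurance premium: $77.03
Total deductions = $175.12 + $42.02 + $438.82 + $54.94 + $296.13 + $354.37 + $77.03 = $1,438.43
Net pay = $5,494.15 − $1,438.43 = $4,055.72

$4,055.72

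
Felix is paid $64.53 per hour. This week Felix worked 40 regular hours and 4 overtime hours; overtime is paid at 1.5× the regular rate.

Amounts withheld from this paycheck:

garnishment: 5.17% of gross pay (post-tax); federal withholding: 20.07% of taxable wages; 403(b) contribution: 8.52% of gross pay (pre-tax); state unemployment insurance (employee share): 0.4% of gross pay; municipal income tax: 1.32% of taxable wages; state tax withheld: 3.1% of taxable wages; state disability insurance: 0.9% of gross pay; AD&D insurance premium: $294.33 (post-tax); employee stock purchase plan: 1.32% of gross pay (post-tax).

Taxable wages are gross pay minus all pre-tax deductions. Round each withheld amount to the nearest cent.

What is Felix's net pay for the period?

$1,524.89

Regular pay: 40 × $64.53 = $2,581.20
Overtime pay: 4 × $64.53 × 1.5 = $387.18
Gross pay = $2,581.20 + $387.18 = $2,968.38
403(b) contribution: $2,968.38 × 0.0852 = $252.91
Taxable wages = $2,968.38 − $252.91 = $2,715.47
Municipal income tax: $2,715.47 × 0.0132 = $35.84
State tax withheld: $2,715.47 × 0.031 = $84.18
Federal withholding: $2,715.47 × 0.2007 = $544.99
State disability insurance: $2,968.38 × 0.009 = $26.72
State unemployment insurance (employee share): $2,968.38 × 0.004 = $11.87
AD&D insurance premium: $294.33
Garnishment: $2,968.38 × 0.0517 = $153.47
Employee stock purchase plan: $2,968.38 × 0.0132 = $39.18
Total deductions = $252.91 + $35.84 + $84.18 + $544.99 + $26.72 + $11.87 + $294.33 + $153.47 + $39.18 = $1,443.49
Net pay = $2,968.38 − $1,443.49 = $1,524.89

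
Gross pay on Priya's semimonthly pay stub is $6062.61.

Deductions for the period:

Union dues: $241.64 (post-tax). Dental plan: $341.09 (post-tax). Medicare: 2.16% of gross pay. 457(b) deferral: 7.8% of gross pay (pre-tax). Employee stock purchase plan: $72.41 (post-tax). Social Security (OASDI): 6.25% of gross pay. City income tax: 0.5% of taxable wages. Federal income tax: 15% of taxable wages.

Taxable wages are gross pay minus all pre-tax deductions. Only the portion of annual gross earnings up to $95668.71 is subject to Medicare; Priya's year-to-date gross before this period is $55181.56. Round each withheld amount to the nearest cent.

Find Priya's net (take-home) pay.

$3558.32

457(b) deferral: $6062.61 × 0.078 = $472.88
Taxable wages = $6062.61 − $472.88 = $5589.73
City income tax: $5589.73 × 0.005 = $27.95
Federal income tax: $5589.73 × 0.15 = $838.46
Medicare: cap not yet reached, full $6062.61 is subject → $6062.61 × 0.0216 = $130.95
Social Security (OASDI): $6062.61 × 0.0625 = $378.91
Employee stock purchase plan: $72.41
Dental plan: $341.09
Union dues: $241.64
Total deductions = $472.88 + $27.95 + $838.46 + $130.95 + $378.91 + $72.41 + $341.09 + $241.64 = $2504.29
Net pay = $6062.61 − $2504.29 = $3558.32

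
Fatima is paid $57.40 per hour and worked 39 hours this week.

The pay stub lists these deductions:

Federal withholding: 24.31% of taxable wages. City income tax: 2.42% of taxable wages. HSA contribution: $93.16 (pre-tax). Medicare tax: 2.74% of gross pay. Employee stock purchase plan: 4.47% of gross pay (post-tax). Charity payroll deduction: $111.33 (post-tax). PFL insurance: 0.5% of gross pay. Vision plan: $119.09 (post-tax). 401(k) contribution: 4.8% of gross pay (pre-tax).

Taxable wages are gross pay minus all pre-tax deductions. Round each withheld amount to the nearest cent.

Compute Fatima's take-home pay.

Gross pay: 39 × $57.40 = $2,238.60
401(k) contribution: $2,238.60 × 0.048 = $107.45
HSA contribution: $93.16
Pre-tax total = $107.45 + $93.16 = $200.61
Taxable wages = $2,238.60 − $200.61 = $2,037.99
City income tax: $2,037.99 × 0.0242 = $49.32
Federal withholding: $2,037.99 × 0.2431 = $495.44
Medicare tax: $2,238.60 × 0.0274 = $61.34
PFL insurance: $2,238.60 × 0.005 = $11.19
Charity payroll deduction: $111.33
Employee stock purchase plan: $2,238.60 × 0.0447 = $100.07
Vision plan: $119.09
Total deductions = $107.45 + $93.16 + $49.32 + $495.44 + $61.34 + $11.19 + $111.33 + $100.07 + $119.09 = $1,148.39
Net pay = $2,238.60 − $1,148.39 = $1,090.21

$1,090.21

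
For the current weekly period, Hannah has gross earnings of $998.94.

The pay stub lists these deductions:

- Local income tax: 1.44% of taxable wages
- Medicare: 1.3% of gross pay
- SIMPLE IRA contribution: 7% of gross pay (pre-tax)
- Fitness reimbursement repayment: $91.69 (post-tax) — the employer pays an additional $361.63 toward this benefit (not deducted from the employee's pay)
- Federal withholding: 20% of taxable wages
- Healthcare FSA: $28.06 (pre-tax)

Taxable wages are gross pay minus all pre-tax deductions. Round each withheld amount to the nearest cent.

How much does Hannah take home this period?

SIMPLE IRA contribution: $998.94 × 0.07 = $69.93
Healthcare FSA: $28.06
Pre-tax total = $69.93 + $28.06 = $97.99
Taxable wages = $998.94 − $97.99 = $900.95
Local income tax: $900.95 × 0.0144 = $12.97
Federal withholding: $900.95 × 0.2 = $180.19
Medicare: $998.94 × 0.013 = $12.99
Fitness reimbursement repayment: $91.69
(Employer's $361.63 toward fitness reimbursement repayment is not withheld from the employee.)
Total deductions = $69.93 + $28.06 + $12.97 + $180.19 + $12.99 + $91.69 = $395.83
Net pay = $998.94 − $395.83 = $603.11

$603.11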